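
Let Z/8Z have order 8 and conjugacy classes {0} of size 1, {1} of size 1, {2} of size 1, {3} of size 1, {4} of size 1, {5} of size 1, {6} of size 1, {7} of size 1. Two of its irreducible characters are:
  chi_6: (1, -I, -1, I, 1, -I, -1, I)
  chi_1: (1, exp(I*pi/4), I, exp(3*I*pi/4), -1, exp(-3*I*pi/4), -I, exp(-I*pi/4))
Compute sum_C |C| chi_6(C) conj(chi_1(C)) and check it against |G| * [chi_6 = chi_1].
Sum = 0; so <chi_6, chi_1> = 0 (distinct irreducibles are orthogonal).

Working: Compute term by term over conjugacy classes (|C| * chi_6(C) * conj(chi_1(C))):
  1*(1)*conj(1) + 1*(-I)*conj(exp(I*pi/4)) + 1*(-1)*conj(I) + 1*(I)*conj(exp(3*I*pi/4)) + 1*(1)*conj(-1) + 1*(-I)*conj(exp(-3*I*pi/4)) + 1*(-1)*conj(-I) + 1*(I)*conj(exp(-I*pi/4))
  = (1) + (-exp(I*pi/4)) + (I) + (exp(-I*pi/4)) + (-1) + (-exp(-3*I*pi/4)) + (-I) + (exp(3*I*pi/4))
  = 0.
(Exp terms are combined using exp(i*s)*conj(exp(i*t)) = exp(i*(s-t)), and sums of them are collapsed using the identity that for every m > 1 the m distinct m-th roots of unity sum to 0, e.g. 1 + exp(2*I*pi/3) + exp(-2*I*pi/3) = 0.)
Dividing by |G| = 8 gives 0/8 = 0, matching the row-orthogonality relation <chi_6, chi_1> = [chi_6 = chi_1].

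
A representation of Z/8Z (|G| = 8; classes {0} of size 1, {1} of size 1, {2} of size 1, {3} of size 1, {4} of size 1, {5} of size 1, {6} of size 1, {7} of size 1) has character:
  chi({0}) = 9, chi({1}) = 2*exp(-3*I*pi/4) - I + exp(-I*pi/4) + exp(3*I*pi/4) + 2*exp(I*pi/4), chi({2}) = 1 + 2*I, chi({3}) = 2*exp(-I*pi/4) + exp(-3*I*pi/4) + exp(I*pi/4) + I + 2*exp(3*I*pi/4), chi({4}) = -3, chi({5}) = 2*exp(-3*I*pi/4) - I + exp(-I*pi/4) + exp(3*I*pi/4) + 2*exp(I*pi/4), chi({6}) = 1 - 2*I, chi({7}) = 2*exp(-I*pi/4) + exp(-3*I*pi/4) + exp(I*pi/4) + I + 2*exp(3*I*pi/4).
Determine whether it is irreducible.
Not irreducible (reducible): <chi, chi> = 13 > 1.

Solution. <chi, chi> = (1/|G|) sum_C |C| * |chi(C)|^2 = (1/8)[1*|9|^2 + 1*|2*exp(-3*I*pi/4) - I + exp(-I*pi/4) + exp(3*I*pi/4) + 2*exp(I*pi/4)|^2 + 1*|1 + 2*I|^2 + 1*|2*exp(-I*pi/4) + exp(-3*I*pi/4) + exp(I*pi/4) + I + 2*exp(3*I*pi/4)|^2 + 1*|-3|^2 + 1*|2*exp(-3*I*pi/4) - I + exp(-I*pi/4) + exp(3*I*pi/4) + 2*exp(I*pi/4)|^2 + 1*|1 - 2*I|^2 + 1*|2*exp(-I*pi/4) + exp(-3*I*pi/4) + exp(I*pi/4) + I + 2*exp(3*I*pi/4)|^2]
  = (1/8)[(81) + (1) + (5) + (1) + (9) + (1) + (5) + (1)] = 104/8 = 13.
(Exp terms are combined using exp(i*s)*conj(exp(i*t)) = exp(i*(s-t)), and sums of them are collapsed using the identity that for every m > 1 the m distinct m-th roots of unity sum to 0, e.g. 1 + exp(2*I*pi/3) + exp(-2*I*pi/3) = 0.)
A character is irreducible iff <chi, chi> = 1, so this representation is reducible.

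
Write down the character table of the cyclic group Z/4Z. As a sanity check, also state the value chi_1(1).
Character table of Z/4Z (irreps indexed chi_0,...,chi_3 with chi_k(m) = zeta_4^(k*m), zeta_4 = exp(2*pi*i/4)):
  irrep \ class  {0} (size 1)  {1} (size 1)  {2} (size 1)  {3} (size 1)
  chi_0          1             1             1             1           
  chi_1          1             I             -1            -I          
  chi_2          1             -1            1             -1          
  chi_3          1             -I            -1            I           

Spot check: chi_1(1) = zeta_4^(1*1) = zeta_4^1 = I.

Solution. Z/4Z is abelian, so all 4 irreducible complex representations are 1-dimensional. They are given by chi_k(m) = zeta_4^(k*m) for k = 0,...,3. Row orthogonality: sum_m chi_k(m) conj(chi_l(m)) = 4 * [k = l].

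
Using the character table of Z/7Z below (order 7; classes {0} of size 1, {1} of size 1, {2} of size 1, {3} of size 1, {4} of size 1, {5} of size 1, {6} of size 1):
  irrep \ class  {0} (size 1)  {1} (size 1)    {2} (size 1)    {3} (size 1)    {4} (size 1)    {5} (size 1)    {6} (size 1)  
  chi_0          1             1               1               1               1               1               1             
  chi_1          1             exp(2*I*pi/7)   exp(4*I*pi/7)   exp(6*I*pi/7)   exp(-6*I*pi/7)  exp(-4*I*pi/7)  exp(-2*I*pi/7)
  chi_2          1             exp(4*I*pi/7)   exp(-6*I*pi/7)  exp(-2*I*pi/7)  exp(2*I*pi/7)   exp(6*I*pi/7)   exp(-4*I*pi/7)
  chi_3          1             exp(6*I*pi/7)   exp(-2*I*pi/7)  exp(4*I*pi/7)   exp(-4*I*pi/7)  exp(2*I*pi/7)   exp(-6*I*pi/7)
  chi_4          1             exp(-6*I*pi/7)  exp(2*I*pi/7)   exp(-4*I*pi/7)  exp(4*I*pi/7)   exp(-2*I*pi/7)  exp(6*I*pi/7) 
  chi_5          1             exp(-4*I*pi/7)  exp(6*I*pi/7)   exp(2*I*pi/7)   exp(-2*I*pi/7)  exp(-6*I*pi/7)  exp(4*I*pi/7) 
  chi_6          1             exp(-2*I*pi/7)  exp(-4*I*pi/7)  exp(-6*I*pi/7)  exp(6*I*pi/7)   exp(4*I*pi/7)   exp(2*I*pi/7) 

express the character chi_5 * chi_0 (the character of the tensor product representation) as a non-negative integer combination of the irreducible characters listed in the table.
chi_5 tensor chi_0 = chi_5 (all other irreducibles have multiplicity 0).

Proof sketch: The character of a tensor product is the pointwise product (chi_5 * chi_0)(C) = chi_5(C) * chi_0(C):
  {0}: (1)*(1), {1}: (exp(-4*I*pi/7))*(1), {2}: (exp(6*I*pi/7))*(1), {3}: (exp(2*I*pi/7))*(1), {4}: (exp(-2*I*pi/7))*(1), {5}: (exp(-6*I*pi/7))*(1), {6}: (exp(4*I*pi/7))*(1)
so (chi_5 * chi_0) takes values
  {0} -> 1, {1} -> exp(-4*I*pi/7), {2} -> exp(6*I*pi/7), {3} -> exp(2*I*pi/7), {4} -> exp(-2*I*pi/7), {5} -> exp(-6*I*pi/7), {6} -> exp(4*I*pi/7).
Now take the inner product of this character with each irreducible chi from the table, <chi_5*chi_0, chi> = (1/7) sum_C |C| (chi_5*chi_0)(C) conj(chi(C)):
  <chi_5*chi_0, chi_0> = (1/7)[1*(1)*conj(1) + 1*(exp(-4*I*pi/7))*conj(1) + 1*(exp(6*I*pi/7))*conj(1) + 1*(exp(2*I*pi/7))*conj(1) + 1*(exp(-2*I*pi/7))*conj(1) + 1*(exp(-6*I*pi/7))*conj(1) + 1*(exp(4*I*pi/7))*conj(1)]
      = (1/7)[(1) + (exp(-4*I*pi/7)) + (exp(6*I*pi/7)) + (exp(2*I*pi/7)) + (exp(-2*I*pi/7)) + (exp(-6*I*pi/7)) + (exp(4*I*pi/7))] = 0/7 = 0
  <chi_5*chi_0, chi_1> = (1/7)[1*(1)*conj(1) + 1*(exp(-4*I*pi/7))*conj(exp(2*I*pi/7)) + 1*(exp(6*I*pi/7))*conj(exp(4*I*pi/7)) + 1*(exp(2*I*pi/7))*conj(exp(6*I*pi/7)) + 1*(exp(-2*I*pi/7))*conj(exp(-6*I*pi/7)) + 1*(exp(-6*I*pi/7))*conj(exp(-4*I*pi/7)) + 1*(exp(4*I*pi/7))*conj(exp(-2*I*pi/7))]
      = (1/7)[(1) + (exp(-6*I*pi/7)) + (exp(2*I*pi/7)) + (exp(-4*I*pi/7)) + (exp(4*I*pi/7)) + (exp(-2*I*pi/7)) + (exp(6*I*pi/7))] = 0/7 = 0
  <chi_5*chi_0, chi_2> = (1/7)[1*(1)*conj(1) + 1*(exp(-4*I*pi/7))*conj(exp(4*I*pi/7)) + 1*(exp(6*I*pi/7))*conj(exp(-6*I*pi/7)) + 1*(exp(2*I*pi/7))*conj(exp(-2*I*pi/7)) + 1*(exp(-2*I*pi/7))*conj(exp(2*I*pi/7)) + 1*(exp(-6*I*pi/7))*conj(exp(6*I*pi/7)) + 1*(exp(4*I*pi/7))*conj(exp(-4*I*pi/7))]
      = (1/7)[(1) + (exp(6*I*pi/7)) + (exp(-2*I*pi/7)) + (exp(4*I*pi/7)) + (exp(-4*I*pi/7)) + (exp(2*I*pi/7)) + (exp(-6*I*pi/7))] = 0/7 = 0
  <chi_5*chi_0, chi_3> = (1/7)[1*(1)*conj(1) + 1*(exp(-4*I*pi/7))*conj(exp(6*I*pi/7)) + 1*(exp(6*I*pi/7))*conj(exp(-2*I*pi/7)) + 1*(exp(2*I*pi/7))*conj(exp(4*I*pi/7)) + 1*(exp(-2*I*pi/7))*conj(exp(-4*I*pi/7)) + 1*(exp(-6*I*pi/7))*conj(exp(2*I*pi/7)) + 1*(exp(4*I*pi/7))*conj(exp(-6*I*pi/7))]
      = (1/7)[(1) + (exp(4*I*pi/7)) + (exp(-6*I*pi/7)) + (exp(-2*I*pi/7)) + (exp(2*I*pi/7)) + (exp(6*I*pi/7)) + (exp(-4*I*pi/7))] = 0/7 = 0
  <chi_5*chi_0, chi_4> = (1/7)[1*(1)*conj(1) + 1*(exp(-4*I*pi/7))*conj(exp(-6*I*pi/7)) + 1*(exp(6*I*pi/7))*conj(exp(2*I*pi/7)) + 1*(exp(2*I*pi/7))*conj(exp(-4*I*pi/7)) + 1*(exp(-2*I*pi/7))*conj(exp(4*I*pi/7)) + 1*(exp(-6*I*pi/7))*conj(exp(-2*I*pi/7)) + 1*(exp(4*I*pi/7))*conj(exp(6*I*pi/7))]
      = (1/7)[(1) + (exp(2*I*pi/7)) + (exp(4*I*pi/7)) + (exp(6*I*pi/7)) + (exp(-6*I*pi/7)) + (exp(-4*I*pi/7)) + (exp(-2*I*pi/7))] = 0/7 = 0
  <chi_5*chi_0, chi_5> = (1/7)[1*(1)*conj(1) + 1*(exp(-4*I*pi/7))*conj(exp(-4*I*pi/7)) + 1*(exp(6*I*pi/7))*conj(exp(6*I*pi/7)) + 1*(exp(2*I*pi/7))*conj(exp(2*I*pi/7)) + 1*(exp(-2*I*pi/7))*conj(exp(-2*I*pi/7)) + 1*(exp(-6*I*pi/7))*conj(exp(-6*I*pi/7)) + 1*(exp(4*I*pi/7))*conj(exp(4*I*pi/7))]
      = (1/7)[(1) + (1) + (1) + (1) + (1) + (1) + (1)] = 7/7 = 1
  <chi_5*chi_0, chi_6> = (1/7)[1*(1)*conj(1) + 1*(exp(-4*I*pi/7))*conj(exp(-2*I*pi/7)) + 1*(exp(6*I*pi/7))*conj(exp(-4*I*pi/7)) + 1*(exp(2*I*pi/7))*conj(exp(-6*I*pi/7)) + 1*(exp(-2*I*pi/7))*conj(exp(6*I*pi/7)) + 1*(exp(-6*I*pi/7))*conj(exp(4*I*pi/7)) + 1*(exp(4*I*pi/7))*conj(exp(2*I*pi/7))]
      = (1/7)[(1) + (exp(-2*I*pi/7)) + (exp(-4*I*pi/7)) + (exp(-6*I*pi/7)) + (exp(6*I*pi/7)) + (exp(4*I*pi/7)) + (exp(2*I*pi/7))] = 0/7 = 0
(Exp terms are combined using exp(i*s)*conj(exp(i*t)) = exp(i*(s-t)), and sums of them are collapsed using the identity that for every m > 1 the m distinct m-th roots of unity sum to 0, e.g. 1 + exp(2*I*pi/3) + exp(-2*I*pi/3) = 0.)
Hence the multiplicities are chi_5: 1. Dimension check: dim(chi_5)*dim(chi_0) = 1*1 = 1 and sum (mult * dim) = 1*1 = 1.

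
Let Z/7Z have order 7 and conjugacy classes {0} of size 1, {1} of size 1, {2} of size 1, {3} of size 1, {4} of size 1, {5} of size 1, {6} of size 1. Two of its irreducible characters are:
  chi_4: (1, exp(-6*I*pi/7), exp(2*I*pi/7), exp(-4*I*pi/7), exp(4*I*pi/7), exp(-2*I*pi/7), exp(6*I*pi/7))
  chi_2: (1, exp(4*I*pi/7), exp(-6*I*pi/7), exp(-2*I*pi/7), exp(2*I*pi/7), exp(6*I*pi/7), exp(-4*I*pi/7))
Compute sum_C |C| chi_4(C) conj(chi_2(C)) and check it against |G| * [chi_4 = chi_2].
Sum = 0; so <chi_4, chi_2> = 0 (distinct irreducibles are orthogonal).

Compute term by term over conjugacy classes (|C| * chi_4(C) * conj(chi_2(C))):
  1*(1)*conj(1) + 1*(exp(-6*I*pi/7))*conj(exp(4*I*pi/7)) + 1*(exp(2*I*pi/7))*conj(exp(-6*I*pi/7)) + 1*(exp(-4*I*pi/7))*conj(exp(-2*I*pi/7)) + 1*(exp(4*I*pi/7))*conj(exp(2*I*pi/7)) + 1*(exp(-2*I*pi/7))*conj(exp(6*I*pi/7)) + 1*(exp(6*I*pi/7))*conj(exp(-4*I*pi/7))
  = (1) + (exp(4*I*pi/7)) + (exp(-6*I*pi/7)) + (exp(-2*I*pi/7)) + (exp(2*I*pi/7)) + (exp(6*I*pi/7)) + (exp(-4*I*pi/7))
  = 0.
(Exp terms are combined using exp(i*s)*conj(exp(i*t)) = exp(i*(s-t)), and sums of them are collapsed using the identity that for every m > 1 the m distinct m-th roots of unity sum to 0, e.g. 1 + exp(2*I*pi/3) + exp(-2*I*pi/3) = 0.)
Dividing by |G| = 7 gives 0/7 = 0, matching the row-orthogonality relation <chi_4, chi_2> = [chi_4 = chi_2].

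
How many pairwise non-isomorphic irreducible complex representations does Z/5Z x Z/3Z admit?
15

Argument: The number of irreducible complex representations of a finite group equals its number of conjugacy classes. Z/5Z x Z/3Z is abelian of order 15, so every element is its own conjugacy class: 15 classes, so Z/5Z x Z/3Z (order 15) has exactly 15 irreducible complex representations.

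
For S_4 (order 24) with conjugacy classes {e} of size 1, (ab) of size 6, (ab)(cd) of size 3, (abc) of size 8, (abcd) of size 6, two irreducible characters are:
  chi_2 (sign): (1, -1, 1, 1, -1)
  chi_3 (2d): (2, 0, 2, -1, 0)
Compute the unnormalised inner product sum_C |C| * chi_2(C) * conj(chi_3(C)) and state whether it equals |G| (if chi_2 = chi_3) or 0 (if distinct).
Sum = 0; so <chi_2, chi_3> = 0 (distinct irreducibles are orthogonal).

Solution. Compute term by term over conjugacy classes (|C| * chi_2(C) * conj(chi_3(C))):
  1*(1)*conj(2) + 6*(-1)*conj(0) + 3*(1)*conj(2) + 8*(1)*conj(-1) + 6*(-1)*conj(0)
  = (2) + (0) + (6) + (-8) + (0)
  = 0.
Dividing by |G| = 24 gives 0/24 = 0, matching the row-orthogonality relation <chi_2, chi_3> = [chi_2 = chi_3].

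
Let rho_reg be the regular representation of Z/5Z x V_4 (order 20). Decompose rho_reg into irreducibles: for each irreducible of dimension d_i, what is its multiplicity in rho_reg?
Each irreducible V_i of dimension d_i appears with multiplicity d_i, i.e. rho_reg = (direct sum over all irreducibles V_i) d_i V_i. The irreducible dimensions for Z/5Z x V_4 are 1, 1, 1, 1, 1, 1, 1, 1, 1, 1, 1, 1, 1, 1, 1, 1, 1, 1, 1, 1: 20 irreducibles of dimension 1, each with multiplicity 1. Total dimension 20*1*1 = 20 = |G|.

Explanation: General theorem: in the regular representation of a finite group G, each irreducible appears with multiplicity equal to its dimension. Check: dim(rho_reg) = sum d_i^2 = 1 + 1 + 1 + 1 + 1 + 1 + 1 + 1 + 1 + 1 + 1 + 1 + 1 + 1 + 1 + 1 + 1 + 1 + 1 + 1 = 20 = |G|.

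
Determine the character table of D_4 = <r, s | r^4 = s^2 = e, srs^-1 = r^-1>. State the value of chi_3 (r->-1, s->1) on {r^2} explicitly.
Conjugacy classes: {e} of size 1, {r^2} of size 1, {r^1, r^3} of size 2, {s, sr^2, ...} of size 2, {sr, sr^3, ...} of size 2.
Character table:
  irrep \ class              {e} (size 1)  {r^2} (size 1)  {r^1, r^3} (size 2)  {s, sr^2, ...} (size 2)  {sr, sr^3, ...} (size 2)
  chi_1 (triv)               1             1               1                    1                        1                       
  chi_2 (sign: r->1, s->-1)  1             1               1                    -1                       -1                      
  chi_3 (r->-1, s->1)        1             1               -1                   1                        -1                      
  chi_4 (r->-1, s->-1)       1             1               -1                   -1                       1                       
  chi_5 (2d, j=1)            2             -2              0                    0                        0                       

Spot check: chi_3 (r->-1, s->1) on {r^2} = 1.

Why: D_4 has order 2*4 = 8 with 5 conjugacy classes, hence 5 irreducibles. Sum of squared dims 1 + 1 + 1 + 1 + 4 = 8 = |G|. Linear characters come from the abelianisation; the 2-dimensional irreps have character r^k -> 2*cos(2*pi*j*k/4), reflections -> 0.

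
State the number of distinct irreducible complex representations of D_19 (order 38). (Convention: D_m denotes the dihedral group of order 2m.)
11

Working: The number of irreducible complex representations of a finite group equals its number of conjugacy classes. D_19 has 11 conjugacy classes ((n+3)/2 for n odd), so D_19 (order 38) has exactly 11 irreducible complex representations.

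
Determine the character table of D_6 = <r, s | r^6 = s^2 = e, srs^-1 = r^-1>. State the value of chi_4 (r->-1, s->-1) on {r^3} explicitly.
Conjugacy classes: {e} of size 1, {r^3} of size 1, {r^1, r^5} of size 2, {r^2, r^4} of size 2, {s, sr^2, ...} of size 3, {sr, sr^3, ...} of size 3.
Character table:
  irrep \ class              {e} (size 1)  {r^3} (size 1)  {r^1, r^5} (size 2)  {r^2, r^4} (size 2)  {s, sr^2, ...} (size 3)  {sr, sr^3, ...} (size 3)
  chi_1 (triv)               1             1               1                    1                    1                        1                       
  chi_2 (sign: r->1, s->-1)  1             1               1                    1                    -1                       -1                      
  chi_3 (r->-1, s->1)        1             -1              -1                   1                    1                        -1                      
  chi_4 (r->-1, s->-1)       1             -1              -1                   1                    -1                       1                       
  chi_5 (2d, j=1)            2             -2              1                    -1                   0                        0                       
  chi_6 (2d, j=2)            2             2               -1                   -1                   0                        0                       

Spot check: chi_4 (r->-1, s->-1) on {r^3} = -1.

Working: D_6 has order 2*6 = 12 with 6 conjugacy classes, hence 6 irreducibles. Sum of squared dims 1 + 1 + 1 + 1 + 4 + 4 = 12 = |G|. Linear characters come from the abelianisation; the 2-dimensional irreps have character r^k -> 2*cos(2*pi*j*k/6), reflections -> 0.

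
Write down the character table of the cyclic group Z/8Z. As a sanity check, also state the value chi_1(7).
Character table of Z/8Z (irreps indexed chi_0,...,chi_7 with chi_k(m) = zeta_8^(k*m), zeta_8 = exp(2*pi*i/8)):
  irrep \ class  {0} (size 1)  {1} (size 1)    {2} (size 1)  {3} (size 1)    {4} (size 1)  {5} (size 1)    {6} (size 1)  {7} (size 1)  
  chi_0          1             1               1             1               1             1               1             1             
  chi_1          1             exp(I*pi/4)     I             exp(3*I*pi/4)   -1            exp(-3*I*pi/4)  -I            exp(-I*pi/4)  
  chi_2          1             I               -1            -I              1             I               -1            -I            
  chi_3          1             exp(3*I*pi/4)   -I            exp(I*pi/4)     -1            exp(-I*pi/4)    I             exp(-3*I*pi/4)
  chi_4          1             -1              1             -1              1             -1              1             -1            
  chi_5          1             exp(-3*I*pi/4)  I             exp(-I*pi/4)    -1            exp(I*pi/4)     -I            exp(3*I*pi/4) 
  chi_6          1             -I              -1            I               1             -I              -1            I             
  chi_7          1             exp(-I*pi/4)    -I            exp(-3*I*pi/4)  -1            exp(3*I*pi/4)   I             exp(I*pi/4)   

Spot check: chi_1(7) = zeta_8^(1*7) = zeta_8^7 = exp(-I*pi/4).

Justification: Z/8Z is abelian, so all 8 irreducible complex representations are 1-dimensional. They are given by chi_k(m) = zeta_8^(k*m) for k = 0,...,7. Row orthogonality: sum_m chi_k(m) conj(chi_l(m)) = 8 * [k = l].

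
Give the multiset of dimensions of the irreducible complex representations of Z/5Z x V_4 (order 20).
Dimensions: 1, 1, 1, 1, 1, 1, 1, 1, 1, 1, 1, 1, 1, 1, 1, 1, 1, 1, 1, 1

Solution. There are 20 irreducibles (= number of conjugacy classes). Their dimensions d_i satisfy sum d_i^2 = |G| = 20: 1 + 1 + 1 + 1 + 1 + 1 + 1 + 1 + 1 + 1 + 1 + 1 + 1 + 1 + 1 + 1 + 1 + 1 + 1 + 1 = 20. (For the product with Z/5Z: each of the 5 1-dim characters of Z/5Z tensors with each irrep of V_4, giving 5 copies of each V_4-dimension.)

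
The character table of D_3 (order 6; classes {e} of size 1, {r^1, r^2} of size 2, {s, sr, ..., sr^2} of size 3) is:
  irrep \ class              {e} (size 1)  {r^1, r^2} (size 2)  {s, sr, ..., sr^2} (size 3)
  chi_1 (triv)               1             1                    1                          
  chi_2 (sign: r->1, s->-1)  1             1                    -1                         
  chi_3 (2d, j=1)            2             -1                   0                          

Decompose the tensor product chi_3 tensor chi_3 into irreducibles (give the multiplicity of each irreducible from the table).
chi_3 tensor chi_3 = chi_1 + chi_2 + chi_3 (all other irreducibles have multiplicity 0).

Justification: The character of a tensor product is the pointwise product (chi_3 * chi_3)(C) = chi_3(C) * chi_3(C):
  {e}: (2)*(2), {r^1, r^2}: (-1)*(-1), {s, sr, ..., sr^2}: (0)*(0)
so (chi_3 * chi_3) takes values
  {e} -> 4, {r^1, r^2} -> 1, {s, sr, ..., sr^2} -> 0.
Now take the inner product of this character with each irreducible chi from the table, <chi_3*chi_3, chi> = (1/6) sum_C |C| (chi_3*chi_3)(C) conj(chi(C)):
  <chi_3*chi_3, chi_1> = (1/6)[1*(4)*conj(1) + 2*(1)*conj(1) + 3*(0)*conj(1)]
      = (1/6)[(4) + (2) + (0)] = 6/6 = 1
  <chi_3*chi_3, chi_2> = (1/6)[1*(4)*conj(1) + 2*(1)*conj(1) + 3*(0)*conj(-1)]
      = (1/6)[(4) + (2) + (0)] = 6/6 = 1
  <chi_3*chi_3, chi_3> = (1/6)[1*(4)*conj(2) + 2*(1)*conj(-1) + 3*(0)*conj(0)]
      = (1/6)[(8) + (-2) + (0)] = 6/6 = 1
Hence the multiplicities are chi_1: 1, chi_2: 1, chi_3: 1. Dimension check: dim(chi_3)*dim(chi_3) = 2*2 = 4 and sum (mult * dim) = 1*1 + 1*1 + 1*2 = 4.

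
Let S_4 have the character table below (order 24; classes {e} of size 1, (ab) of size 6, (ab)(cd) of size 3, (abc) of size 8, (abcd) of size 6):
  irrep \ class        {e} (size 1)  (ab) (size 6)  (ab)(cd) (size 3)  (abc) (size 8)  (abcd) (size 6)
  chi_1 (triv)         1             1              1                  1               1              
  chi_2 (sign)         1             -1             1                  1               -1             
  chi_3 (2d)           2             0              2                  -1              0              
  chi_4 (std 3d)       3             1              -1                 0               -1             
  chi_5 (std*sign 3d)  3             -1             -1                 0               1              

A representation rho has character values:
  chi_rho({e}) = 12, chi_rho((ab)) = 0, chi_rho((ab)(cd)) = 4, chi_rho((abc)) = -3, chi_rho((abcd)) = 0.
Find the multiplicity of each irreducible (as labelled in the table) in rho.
Multiplicities: chi_1: 0, chi_2: 0, chi_3: 3, chi_4: 1, chi_5: 1.

Argument: Use <chi_rho, chi> = (1/|G|) sum_C |C| * chi_rho(C) * conj(chi(C)) with |G| = 24 for each irreducible chi in the table:
  <chi_rho, chi_1> = (1/24)[1*(12)*conj(1) + 6*(0)*conj(1) + 3*(4)*conj(1) + 8*(-3)*conj(1) + 6*(0)*conj(1)]
      = (1/24)[(12) + (0) + (12) + (-24) + (0)] = 0/24 = 0
  <chi_rho, chi_2> = (1/24)[1*(12)*conj(1) + 6*(0)*conj(-1) + 3*(4)*conj(1) + 8*(-3)*conj(1) + 6*(0)*conj(-1)]
      = (1/24)[(12) + (0) + (12) + (-24) + (0)] = 0/24 = 0
  <chi_rho, chi_3> = (1/24)[1*(12)*conj(2) + 6*(0)*conj(0) + 3*(4)*conj(2) + 8*(-3)*conj(-1) + 6*(0)*conj(0)]
      = (1/24)[(24) + (0) + (24) + (24) + (0)] = 72/24 = 3
  <chi_rho, chi_4> = (1/24)[1*(12)*conj(3) + 6*(0)*conj(1) + 3*(4)*conj(-1) + 8*(-3)*conj(0) + 6*(0)*conj(-1)]
      = (1/24)[(36) + (0) + (-12) + (0) + (0)] = 24/24 = 1
  <chi_rho, chi_5> = (1/24)[1*(12)*conj(3) + 6*(0)*conj(-1) + 3*(4)*conj(-1) + 8*(-3)*conj(0) + 6*(0)*conj(1)]
      = (1/24)[(36) + (0) + (-12) + (0) + (0)] = 24/24 = 1
Dimension check: dim(rho) = sum (mult * dim) = 0*1 + 0*1 + 3*2 + 1*3 + 1*3 = 12 = chi_rho(e) = 12.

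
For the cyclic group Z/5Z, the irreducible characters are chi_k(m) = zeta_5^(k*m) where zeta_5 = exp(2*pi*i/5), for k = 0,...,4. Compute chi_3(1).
chi_3(1) = zeta_5^3 = exp(-4*I*pi/5)

Working: chi_3(1) = zeta_5^(3*1) = zeta_5^3. Since zeta_5^5 = 1, this equals zeta_5^3 = exp(2*pi*i*3/5) = exp(-4*I*pi/5).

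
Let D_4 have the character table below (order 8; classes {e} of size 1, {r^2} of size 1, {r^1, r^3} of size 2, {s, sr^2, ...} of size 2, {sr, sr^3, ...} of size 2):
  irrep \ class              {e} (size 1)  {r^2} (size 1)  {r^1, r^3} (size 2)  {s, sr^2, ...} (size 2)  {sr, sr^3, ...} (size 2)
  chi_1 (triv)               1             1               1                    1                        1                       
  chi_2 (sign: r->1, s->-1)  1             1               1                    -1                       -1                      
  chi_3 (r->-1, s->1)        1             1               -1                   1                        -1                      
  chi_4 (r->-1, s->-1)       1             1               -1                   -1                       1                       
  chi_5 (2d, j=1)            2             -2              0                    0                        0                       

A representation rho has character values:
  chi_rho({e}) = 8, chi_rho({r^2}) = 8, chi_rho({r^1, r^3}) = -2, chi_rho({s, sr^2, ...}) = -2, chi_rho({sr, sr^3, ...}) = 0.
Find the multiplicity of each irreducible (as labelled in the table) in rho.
Multiplicities: chi_1: 1, chi_2: 2, chi_3: 2, chi_4: 3, chi_5: 0.

Explanation: Use <chi_rho, chi> = (1/|G|) sum_C |C| * chi_rho(C) * conj(chi(C)) with |G| = 8 for each irreducible chi in the table:
  <chi_rho, chi_1> = (1/8)[1*(8)*conj(1) + 1*(8)*conj(1) + 2*(-2)*conj(1) + 2*(-2)*conj(1) + 2*(0)*conj(1)]
      = (1/8)[(8) + (8) + (-4) + (-4) + (0)] = 8/8 = 1
  <chi_rho, chi_2> = (1/8)[1*(8)*conj(1) + 1*(8)*conj(1) + 2*(-2)*conj(1) + 2*(-2)*conj(-1) + 2*(0)*conj(-1)]
      = (1/8)[(8) + (8) + (-4) + (4) + (0)] = 16/8 = 2
  <chi_rho, chi_3> = (1/8)[1*(8)*conj(1) + 1*(8)*conj(1) + 2*(-2)*conj(-1) + 2*(-2)*conj(1) + 2*(0)*conj(-1)]
      = (1/8)[(8) + (8) + (4) + (-4) + (0)] = 16/8 = 2
  <chi_rho, chi_4> = (1/8)[1*(8)*conj(1) + 1*(8)*conj(1) + 2*(-2)*conj(-1) + 2*(-2)*conj(-1) + 2*(0)*conj(1)]
      = (1/8)[(8) + (8) + (4) + (4) + (0)] = 24/8 = 3
  <chi_rho, chi_5> = (1/8)[1*(8)*conj(2) + 1*(8)*conj(-2) + 2*(-2)*conj(0) + 2*(-2)*conj(0) + 2*(0)*conj(0)]
      = (1/8)[(16) + (-16) + (0) + (0) + (0)] = 0/8 = 0
Dimension check: dim(rho) = sum (mult * dim) = 1*1 + 2*1 + 2*1 + 3*1 + 0*2 = 8 = chi_rho(e) = 8.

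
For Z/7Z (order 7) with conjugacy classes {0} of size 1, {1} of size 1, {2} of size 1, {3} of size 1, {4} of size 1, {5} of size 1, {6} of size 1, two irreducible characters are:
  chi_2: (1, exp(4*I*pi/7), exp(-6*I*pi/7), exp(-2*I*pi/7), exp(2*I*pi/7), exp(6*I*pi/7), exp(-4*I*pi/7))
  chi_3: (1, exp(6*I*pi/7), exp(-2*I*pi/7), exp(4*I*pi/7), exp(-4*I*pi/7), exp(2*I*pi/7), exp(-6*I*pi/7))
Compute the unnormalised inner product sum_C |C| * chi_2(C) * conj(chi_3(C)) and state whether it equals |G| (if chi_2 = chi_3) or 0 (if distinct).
Sum = 0; so <chi_2, chi_3> = 0 (distinct irreducibles are orthogonal).

Reasoning: Compute term by term over conjugacy classes (|C| * chi_2(C) * conj(chi_3(C))):
  1*(1)*conj(1) + 1*(exp(4*I*pi/7))*conj(exp(6*I*pi/7)) + 1*(exp(-6*I*pi/7))*conj(exp(-2*I*pi/7)) + 1*(exp(-2*I*pi/7))*conj(exp(4*I*pi/7)) + 1*(exp(2*I*pi/7))*conj(exp(-4*I*pi/7)) + 1*(exp(6*I*pi/7))*conj(exp(2*I*pi/7)) + 1*(exp(-4*I*pi/7))*conj(exp(-6*I*pi/7))
  = (1) + (exp(-2*I*pi/7)) + (exp(-4*I*pi/7)) + (exp(-6*I*pi/7)) + (exp(6*I*pi/7)) + (exp(4*I*pi/7)) + (exp(2*I*pi/7))
  = 0.
(Exp terms are combined using exp(i*s)*conj(exp(i*t)) = exp(i*(s-t)), and sums of them are collapsed using the identity that for every m > 1 the m distinct m-th roots of unity sum to 0, e.g. 1 + exp(2*I*pi/3) + exp(-2*I*pi/3) = 0.)
Dividing by |G| = 7 gives 0/7 = 0, matching the row-orthogonality relation <chi_2, chi_3> = [chi_2 = chi_3].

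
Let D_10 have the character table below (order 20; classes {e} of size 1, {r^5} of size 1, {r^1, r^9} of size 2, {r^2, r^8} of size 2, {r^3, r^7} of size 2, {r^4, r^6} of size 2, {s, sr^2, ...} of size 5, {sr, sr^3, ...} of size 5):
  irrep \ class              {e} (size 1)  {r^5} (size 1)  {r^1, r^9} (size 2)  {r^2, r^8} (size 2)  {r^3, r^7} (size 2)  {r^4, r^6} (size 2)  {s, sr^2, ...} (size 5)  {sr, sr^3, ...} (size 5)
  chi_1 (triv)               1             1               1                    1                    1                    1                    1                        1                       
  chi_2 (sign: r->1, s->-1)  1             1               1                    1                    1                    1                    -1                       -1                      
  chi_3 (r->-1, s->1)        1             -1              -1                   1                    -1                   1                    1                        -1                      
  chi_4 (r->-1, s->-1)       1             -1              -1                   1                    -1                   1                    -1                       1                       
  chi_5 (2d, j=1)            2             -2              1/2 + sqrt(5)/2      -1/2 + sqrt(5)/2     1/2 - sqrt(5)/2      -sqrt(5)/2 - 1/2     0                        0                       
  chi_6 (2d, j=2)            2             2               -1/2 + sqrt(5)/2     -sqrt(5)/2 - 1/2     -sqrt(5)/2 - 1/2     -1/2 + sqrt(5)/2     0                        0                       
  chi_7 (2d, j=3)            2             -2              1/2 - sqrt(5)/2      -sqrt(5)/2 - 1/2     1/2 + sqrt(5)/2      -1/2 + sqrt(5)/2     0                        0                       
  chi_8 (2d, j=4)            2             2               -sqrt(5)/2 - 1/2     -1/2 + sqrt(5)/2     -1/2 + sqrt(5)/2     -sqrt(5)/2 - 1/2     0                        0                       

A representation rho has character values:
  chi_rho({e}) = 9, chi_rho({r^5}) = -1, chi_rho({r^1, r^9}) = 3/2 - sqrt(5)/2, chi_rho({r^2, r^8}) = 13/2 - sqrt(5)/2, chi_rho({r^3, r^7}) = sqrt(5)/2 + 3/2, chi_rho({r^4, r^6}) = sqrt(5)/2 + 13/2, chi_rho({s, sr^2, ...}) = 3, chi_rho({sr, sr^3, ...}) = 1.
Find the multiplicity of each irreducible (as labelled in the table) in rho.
Multiplicities: chi_1: 3, chi_2: 1, chi_3: 2, chi_4: 1, chi_5: 0, chi_6: 0, chi_7: 1, chi_8: 0.

Justification: Use <chi_rho, chi> = (1/|G|) sum_C |C| * chi_rho(C) * conj(chi(C)) with |G| = 20 for each irreducible chi in the table:
  <chi_rho, chi_1> = (1/20)[1*(9)*conj(1) + 1*(-1)*conj(1) + 2*(3/2 - sqrt(5)/2)*conj(1) + 2*(13/2 - sqrt(5)/2)*conj(1) + 2*(sqrt(5)/2 + 3/2)*conj(1) + 2*(sqrt(5)/2 + 13/2)*conj(1) + 5*(3)*conj(1) + 5*(1)*conj(1)]
      = (1/20)[(9) + (-1) + (3 - sqrt(5)) + (13 - sqrt(5)) + (sqrt(5) + 3) + (sqrt(5) + 13) + (15) + (5)] = 60/20 = 3
  <chi_rho, chi_2> = (1/20)[1*(9)*conj(1) + 1*(-1)*conj(1) + 2*(3/2 - sqrt(5)/2)*conj(1) + 2*(13/2 - sqrt(5)/2)*conj(1) + 2*(sqrt(5)/2 + 3/2)*conj(1) + 2*(sqrt(5)/2 + 13/2)*conj(1) + 5*(3)*conj(-1) + 5*(1)*conj(-1)]
      = (1/20)[(9) + (-1) + (3 - sqrt(5)) + (13 - sqrt(5)) + (sqrt(5) + 3) + (sqrt(5) + 13) + (-15) + (-5)] = 20/20 = 1
  <chi_rho, chi_3> = (1/20)[1*(9)*conj(1) + 1*(-1)*conj(-1) + 2*(3/2 - sqrt(5)/2)*conj(-1) + 2*(13/2 - sqrt(5)/2)*conj(1) + 2*(sqrt(5)/2 + 3/2)*conj(-1) + 2*(sqrt(5)/2 + 13/2)*conj(1) + 5*(3)*conj(1) + 5*(1)*conj(-1)]
      = (1/20)[(9) + (1) + (-3 + sqrt(5)) + (13 - sqrt(5)) + (-3 - sqrt(5)) + (sqrt(5) + 13) + (15) + (-5)] = 40/20 = 2
  <chi_rho, chi_4> = (1/20)[1*(9)*conj(1) + 1*(-1)*conj(-1) + 2*(3/2 - sqrt(5)/2)*conj(-1) + 2*(13/2 - sqrt(5)/2)*conj(1) + 2*(sqrt(5)/2 + 3/2)*conj(-1) + 2*(sqrt(5)/2 + 13/2)*conj(1) + 5*(3)*conj(-1) + 5*(1)*conj(1)]
      = (1/20)[(9) + (1) + (-3 + sqrt(5)) + (13 - sqrt(5)) + (-3 - sqrt(5)) + (sqrt(5) + 13) + (-15) + (5)] = 20/20 = 1
  <chi_rho, chi_5> = (1/20)[1*(9)*conj(2) + 1*(-1)*conj(-2) + 2*(3/2 - sqrt(5)/2)*conj(1/2 + sqrt(5)/2) + 2*(13/2 - sqrt(5)/2)*conj(-1/2 + sqrt(5)/2) + 2*(sqrt(5)/2 + 3/2)*conj(1/2 - sqrt(5)/2) + 2*(sqrt(5)/2 + 13/2)*conj(-sqrt(5)/2 - 1/2) + 5*(3)*conj(0) + 5*(1)*conj(0)]
      = (1/20)[(18) + (2) + (-1 + sqrt(5)) + (-9 + 7*sqrt(5)) + (-sqrt(5) - 1) + (-7*sqrt(5) - 9) + (0) + (0)] = 0/20 = 0
  <chi_rho, chi_6> = (1/20)[1*(9)*conj(2) + 1*(-1)*conj(2) + 2*(3/2 - sqrt(5)/2)*conj(-1/2 + sqrt(5)/2) + 2*(13/2 - sqrt(5)/2)*conj(-sqrt(5)/2 - 1/2) + 2*(sqrt(5)/2 + 3/2)*conj(-sqrt(5)/2 - 1/2) + 2*(sqrt(5)/2 + 13/2)*conj(-1/2 + sqrt(5)/2) + 5*(3)*conj(0) + 5*(1)*conj(0)]
      = (1/20)[(18) + (-2) + (-4 + 2*sqrt(5)) + (-6*sqrt(5) - 4) + (-2*sqrt(5) - 4) + (-4 + 6*sqrt(5)) + (0) + (0)] = 0/20 = 0
  <chi_rho, chi_7> = (1/20)[1*(9)*conj(2) + 1*(-1)*conj(-2) + 2*(3/2 - sqrt(5)/2)*conj(1/2 - sqrt(5)/2) + 2*(13/2 - sqrt(5)/2)*conj(-sqrt(5)/2 - 1/2) + 2*(sqrt(5)/2 + 3/2)*conj(1/2 + sqrt(5)/2) + 2*(sqrt(5)/2 + 13/2)*conj(-1/2 + sqrt(5)/2) + 5*(3)*conj(0) + 5*(1)*conj(0)]
      = (1/20)[(18) + (2) + (4 - 2*sqrt(5)) + (-6*sqrt(5) - 4) + (4 + 2*sqrt(5)) + (-4 + 6*sqrt(5)) + (0) + (0)] = 20/20 = 1
  <chi_rho, chi_8> = (1/20)[1*(9)*conj(2) + 1*(-1)*conj(2) + 2*(3/2 - sqrt(5)/2)*conj(-sqrt(5)/2 - 1/2) + 2*(13/2 - sqrt(5)/2)*conj(-1/2 + sqrt(5)/2) + 2*(sqrt(5)/2 + 3/2)*conj(-1/2 + sqrt(5)/2) + 2*(sqrt(5)/2 + 13/2)*conj(-sqrt(5)/2 - 1/2) + 5*(3)*conj(0) + 5*(1)*conj(0)]
      = (1/20)[(18) + (-2) + (1 - sqrt(5)) + (-9 + 7*sqrt(5)) + (1 + sqrt(5)) + (-7*sqrt(5) - 9) + (0) + (0)] = 0/20 = 0
Dimension check: dim(rho) = sum (mult * dim) = 3*1 + 1*1 + 2*1 + 1*1 + 0*2 + 0*2 + 1*2 + 0*2 = 9 = chi_rho(e) = 9.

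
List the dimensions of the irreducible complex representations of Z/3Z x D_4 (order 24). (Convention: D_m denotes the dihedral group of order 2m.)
Dimensions: 1, 1, 1, 1, 1, 1, 1, 1, 1, 1, 1, 1, 2, 2, 2

Solution. There are 15 irreducibles (= number of conjugacy classes). Their dimensions d_i satisfy sum d_i^2 = |G| = 24: 1 + 1 + 1 + 1 + 1 + 1 + 1 + 1 + 1 + 1 + 1 + 1 + 4 + 4 + 4 = 24. (For the product with Z/3Z: each of the 3 1-dim characters of Z/3Z tensors with each irrep of D_4, giving 3 copies of each D_4-dimension.)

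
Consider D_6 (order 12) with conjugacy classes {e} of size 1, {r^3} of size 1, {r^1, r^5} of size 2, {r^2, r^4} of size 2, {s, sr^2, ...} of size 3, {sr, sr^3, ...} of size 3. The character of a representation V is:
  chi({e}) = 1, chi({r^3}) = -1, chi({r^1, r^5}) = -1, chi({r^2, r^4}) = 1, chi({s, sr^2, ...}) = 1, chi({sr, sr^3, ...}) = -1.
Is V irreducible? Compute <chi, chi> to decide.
Irreducible: <chi, chi> = 1.

Proof sketch: <chi, chi> = (1/|G|) sum_C |C| * |chi(C)|^2 = (1/12)[1*|1|^2 + 1*|-1|^2 + 2*|-1|^2 + 2*|1|^2 + 3*|1|^2 + 3*|-1|^2]
  = (1/12)[(1) + (1) + (2) + (2) + (3) + (3)] = 12/12 = 1.
A character is irreducible iff <chi, chi> = 1, so this representation is irreducible.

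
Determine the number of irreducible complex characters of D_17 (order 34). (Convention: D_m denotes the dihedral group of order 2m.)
10

The number of irreducible complex representations of a finite group equals its number of conjugacy classes. D_17 has 10 conjugacy classes ((n+3)/2 for n odd), so D_17 (order 34) has exactly 10 irreducible complex representations.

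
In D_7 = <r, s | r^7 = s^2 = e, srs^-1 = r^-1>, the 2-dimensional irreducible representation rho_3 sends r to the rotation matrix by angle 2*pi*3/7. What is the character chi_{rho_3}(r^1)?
chi_{rho_3}(r^1) = 2*cos(2*pi*3*1/7) = -2*cos(pi/7)

Details: rho_3(r^1) is rotation by angle 2*pi*3*1/7, whose trace is 2*cos(2*pi*3*1/7) = -2*cos(pi/7).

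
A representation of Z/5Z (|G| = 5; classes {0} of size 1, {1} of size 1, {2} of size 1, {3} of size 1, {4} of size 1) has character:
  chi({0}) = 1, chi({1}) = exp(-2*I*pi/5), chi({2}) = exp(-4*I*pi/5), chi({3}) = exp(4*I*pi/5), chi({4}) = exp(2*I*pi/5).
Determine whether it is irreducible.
Irreducible: <chi, chi> = 1.

Why: <chi, chi> = (1/|G|) sum_C |C| * |chi(C)|^2 = (1/5)[1*|1|^2 + 1*|exp(-2*I*pi/5)|^2 + 1*|exp(-4*I*pi/5)|^2 + 1*|exp(4*I*pi/5)|^2 + 1*|exp(2*I*pi/5)|^2]
  = (1/5)[(1) + (1) + (1) + (1) + (1)] = 5/5 = 1.
(Exp terms are combined using exp(i*s)*conj(exp(i*t)) = exp(i*(s-t)), and sums of them are collapsed using the identity that for every m > 1 the m distinct m-th roots of unity sum to 0, e.g. 1 + exp(2*I*pi/3) + exp(-2*I*pi/3) = 0.)
A character is irreducible iff <chi, chi> = 1, so this representation is irreducible.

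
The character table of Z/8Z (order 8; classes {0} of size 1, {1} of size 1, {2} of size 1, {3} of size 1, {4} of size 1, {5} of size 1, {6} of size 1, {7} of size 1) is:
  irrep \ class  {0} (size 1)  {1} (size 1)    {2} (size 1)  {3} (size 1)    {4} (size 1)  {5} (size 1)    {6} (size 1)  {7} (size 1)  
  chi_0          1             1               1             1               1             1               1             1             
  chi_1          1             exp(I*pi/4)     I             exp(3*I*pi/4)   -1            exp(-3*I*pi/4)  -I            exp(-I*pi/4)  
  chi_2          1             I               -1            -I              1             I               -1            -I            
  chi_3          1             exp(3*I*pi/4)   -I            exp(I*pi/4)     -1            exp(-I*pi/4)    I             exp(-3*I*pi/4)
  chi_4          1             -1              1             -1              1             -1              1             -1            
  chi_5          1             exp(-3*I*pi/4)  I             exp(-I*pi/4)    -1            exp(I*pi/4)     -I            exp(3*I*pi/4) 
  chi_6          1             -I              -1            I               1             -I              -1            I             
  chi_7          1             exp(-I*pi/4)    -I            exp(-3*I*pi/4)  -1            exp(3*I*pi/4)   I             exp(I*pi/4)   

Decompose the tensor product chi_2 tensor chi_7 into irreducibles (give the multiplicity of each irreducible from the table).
chi_2 tensor chi_7 = chi_1 (all other irreducibles have multiplicity 0).

Working: The character of a tensor product is the pointwise product (chi_2 * chi_7)(C) = chi_2(C) * chi_7(C):
  {0}: (1)*(1), {1}: (I)*(exp(-I*pi/4)), {2}: (-1)*(-I), {3}: (-I)*(exp(-3*I*pi/4)), {4}: (1)*(-1), {5}: (I)*(exp(3*I*pi/4)), {6}: (-1)*(I), {7}: (-I)*(exp(I*pi/4))
so (chi_2 * chi_7) takes values
  {0} -> 1, {1} -> exp(I*pi/4), {2} -> I, {3} -> -exp(-I*pi/4), {4} -> -1, {5} -> exp(-3*I*pi/4), {6} -> -I, {7} -> -exp(3*I*pi/4).
Now take the inner product of this character with each irreducible chi from the table, <chi_2*chi_7, chi> = (1/8) sum_C |C| (chi_2*chi_7)(C) conj(chi(C)):
  <chi_2*chi_7, chi_0> = (1/8)[1*(1)*conj(1) + 1*(exp(I*pi/4))*conj(1) + 1*(I)*conj(1) + 1*(-exp(-I*pi/4))*conj(1) + 1*(-1)*conj(1) + 1*(exp(-3*I*pi/4))*conj(1) + 1*(-I)*conj(1) + 1*(-exp(3*I*pi/4))*conj(1)]
      = (1/8)[(1) + (exp(I*pi/4)) + (I) + (-exp(-I*pi/4)) + (-1) + (exp(-3*I*pi/4)) + (-I) + (-exp(3*I*pi/4))] = 0/8 = 0
  <chi_2*chi_7, chi_1> = (1/8)[1*(1)*conj(1) + 1*(exp(I*pi/4))*conj(exp(I*pi/4)) + 1*(I)*conj(I) + 1*(-exp(-I*pi/4))*conj(exp(3*I*pi/4)) + 1*(-1)*conj(-1) + 1*(exp(-3*I*pi/4))*conj(exp(-3*I*pi/4)) + 1*(-I)*conj(-I) + 1*(-exp(3*I*pi/4))*conj(exp(-I*pi/4))]
      = (1/8)[(1) + (1) + (1) + (1) + (1) + (1) + (1) + (1)] = 8/8 = 1
  <chi_2*chi_7, chi_2> = (1/8)[1*(1)*conj(1) + 1*(exp(I*pi/4))*conj(I) + 1*(I)*conj(-1) + 1*(-exp(-I*pi/4))*conj(-I) + 1*(-1)*conj(1) + 1*(exp(-3*I*pi/4))*conj(I) + 1*(-I)*conj(-1) + 1*(-exp(3*I*pi/4))*conj(-I)]
      = (1/8)[(1) + (-exp(3*I*pi/4)) + (-I) + (-exp(I*pi/4)) + (-1) + (-exp(-I*pi/4)) + (I) + (-exp(-3*I*pi/4))] = 0/8 = 0
  <chi_2*chi_7, chi_3> = (1/8)[1*(1)*conj(1) + 1*(exp(I*pi/4))*conj(exp(3*I*pi/4)) + 1*(I)*conj(-I) + 1*(-exp(-I*pi/4))*conj(exp(I*pi/4)) + 1*(-1)*conj(-1) + 1*(exp(-3*I*pi/4))*conj(exp(-I*pi/4)) + 1*(-I)*conj(I) + 1*(-exp(3*I*pi/4))*conj(exp(-3*I*pi/4))]
      = (1/8)[(1) + (-I) + (-1) + (I) + (1) + (-I) + (-1) + (I)] = 0/8 = 0
  <chi_2*chi_7, chi_4> = (1/8)[1*(1)*conj(1) + 1*(exp(I*pi/4))*conj(-1) + 1*(I)*conj(1) + 1*(-exp(-I*pi/4))*conj(-1) + 1*(-1)*conj(1) + 1*(exp(-3*I*pi/4))*conj(-1) + 1*(-I)*conj(1) + 1*(-exp(3*I*pi/4))*conj(-1)]
      = (1/8)[(1) + (-exp(I*pi/4)) + (I) + (exp(-I*pi/4)) + (-1) + (-exp(-3*I*pi/4)) + (-I) + (exp(3*I*pi/4))] = 0/8 = 0
  <chi_2*chi_7, chi_5> = (1/8)[1*(1)*conj(1) + 1*(exp(I*pi/4))*conj(exp(-3*I*pi/4)) + 1*(I)*conj(I) + 1*(-exp(-I*pi/4))*conj(exp(-I*pi/4)) + 1*(-1)*conj(-1) + 1*(exp(-3*I*pi/4))*conj(exp(I*pi/4)) + 1*(-I)*conj(-I) + 1*(-exp(3*I*pi/4))*conj(exp(3*I*pi/4))]
      = (1/8)[(1) + (-1) + (1) + (-1) + (1) + (-1) + (1) + (-1)] = 0/8 = 0
  <chi_2*chi_7, chi_6> = (1/8)[1*(1)*conj(1) + 1*(exp(I*pi/4))*conj(-I) + 1*(I)*conj(-1) + 1*(-exp(-I*pi/4))*conj(I) + 1*(-1)*conj(1) + 1*(exp(-3*I*pi/4))*conj(-I) + 1*(-I)*conj(-1) + 1*(-exp(3*I*pi/4))*conj(I)]
      = (1/8)[(1) + (exp(3*I*pi/4)) + (-I) + (exp(I*pi/4)) + (-1) + (exp(-I*pi/4)) + (I) + (exp(-3*I*pi/4))] = 0/8 = 0
  <chi_2*chi_7, chi_7> = (1/8)[1*(1)*conj(1) + 1*(exp(I*pi/4))*conj(exp(-I*pi/4)) + 1*(I)*conj(-I) + 1*(-exp(-I*pi/4))*conj(exp(-3*I*pi/4)) + 1*(-1)*conj(-1) + 1*(exp(-3*I*pi/4))*conj(exp(3*I*pi/4)) + 1*(-I)*conj(I) + 1*(-exp(3*I*pi/4))*conj(exp(I*pi/4))]
      = (1/8)[(1) + (I) + (-1) + (-I) + (1) + (I) + (-1) + (-I)] = 0/8 = 0
(Exp terms are combined using exp(i*s)*conj(exp(i*t)) = exp(i*(s-t)), and sums of them are collapsed using the identity that for every m > 1 the m distinct m-th roots of unity sum to 0, e.g. 1 + exp(2*I*pi/3) + exp(-2*I*pi/3) = 0.)
Hence the multiplicities are chi_1: 1. Dimension check: dim(chi_2)*dim(chi_7) = 1*1 = 1 and sum (mult * dim) = 1*1 = 1.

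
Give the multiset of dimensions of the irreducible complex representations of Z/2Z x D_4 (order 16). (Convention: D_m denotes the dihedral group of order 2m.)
Dimensions: 1, 1, 1, 1, 1, 1, 1, 1, 2, 2

Proof sketch: There are 10 irreducibles (= number of conjugacy classes). Their dimensions d_i satisfy sum d_i^2 = |G| = 16: 1 + 1 + 1 + 1 + 1 + 1 + 1 + 1 + 4 + 4 = 16. (For the product with Z/2Z: each of the 2 1-dim characters of Z/2Z tensors with each irrep of D_4, giving 2 copies of each D_4-dimension.)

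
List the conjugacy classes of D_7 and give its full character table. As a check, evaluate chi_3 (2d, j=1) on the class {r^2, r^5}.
Conjugacy classes: {e} of size 1, {r^1, r^6} of size 2, {r^2, r^5} of size 2, {r^3, r^4} of size 2, {s, sr, ..., sr^6} of size 7.
Character table:
  irrep \ class              {e} (size 1)  {r^1, r^6} (size 2)  {r^2, r^5} (size 2)  {r^3, r^4} (size 2)  {s, sr, ..., sr^6} (size 7)
  chi_1 (triv)               1             1                    1                    1                    1                          
  chi_2 (sign: r->1, s->-1)  1             1                    1                    1                    -1                         
  chi_3 (2d, j=1)            2             2*cos(2*pi/7)        -2*cos(3*pi/7)       -2*cos(pi/7)         0                          
  chi_4 (2d, j=2)            2             -2*cos(3*pi/7)       -2*cos(pi/7)         2*cos(2*pi/7)        0                          
  chi_5 (2d, j=3)            2             -2*cos(pi/7)         2*cos(2*pi/7)        -2*cos(3*pi/7)       0                          

Spot check: chi_3 (2d, j=1) on {r^2, r^5} = -2*cos(3*pi/7).

Reasoning: D_7 has order 2*7 = 14 with 5 conjugacy classes, hence 5 irreducibles. Sum of squared dims 1 + 1 + 4 + 4 + 4 = 14 = |G|. Linear characters come from the abelianisation; the 2-dimensional irreps have character r^k -> 2*cos(2*pi*j*k/7), reflections -> 0.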